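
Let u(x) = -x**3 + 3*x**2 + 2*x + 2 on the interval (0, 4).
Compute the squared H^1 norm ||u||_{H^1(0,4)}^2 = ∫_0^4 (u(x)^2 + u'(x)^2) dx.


||u||_{H^1}^2 = 48416/105

The H^1 norm (squared) on an interval (0, L) is
  ||u||_{H^1}^2 = ∫_0^L u(x)^2 dx + ∫_0^L u'(x)^2 dx.
Compute u'(x) = -3*x**2 + 6*x + 2.
Then u(x)^2 = x**6 - 6*x**5 + 5*x**4 + 8*x**3 + 16*x**2 + 8*x + 4 and u'(x)^2 = 9*x**4 - 36*x**3 + 24*x**2 + 24*x + 4.
Integrate each monomial from 0 to 4 using ∫_0^4 c·x^n dx = c·4^(n+1)/(n+1):
  ∫_0^4 u(x)^2 dx = ∫_0^4 (x^6 - 6*x^5 + 5*x^4 + 8*x^3 + 16*x^2 + 8*x + 4) dx. Term by term:
    ∫_0^4 x^6 dx = 16384/7;  ∫_0^4 -6*x^5 dx = -4096;  ∫_0^4 5*x^4 dx = 1024;
    ∫_0^4 8*x^3 dx = 512;  ∫_0^4 16*x^2 dx = 1024/3;  ∫_0^4 8*x dx = 64;
    ∫_0^4 4 dx = 16.
  Sum: 16384/7 − 4096 + 1024 + 512 + 1024/3 + 64 + 16 = 4240/21.
  ∫_0^4 u'(x)^2 dx = ∫_0^4 (9*x^4 - 36*x^3 + 24*x^2 + 24*x + 4) dx. Term by term:
    ∫_0^4 9*x^4 dx = 9216/5;  ∫_0^4 -36*x^3 dx = -2304;  ∫_0^4 24*x^2 dx = 512;
    ∫_0^4 24*x dx = 192;  ∫_0^4 4 dx = 16.
  Sum: 9216/5 − 2304 + 512 + 192 + 16 = 1296/5.
Adding: ||u||_{H^1}^2 = 4240/21 + 1296/5 = 48416/105.


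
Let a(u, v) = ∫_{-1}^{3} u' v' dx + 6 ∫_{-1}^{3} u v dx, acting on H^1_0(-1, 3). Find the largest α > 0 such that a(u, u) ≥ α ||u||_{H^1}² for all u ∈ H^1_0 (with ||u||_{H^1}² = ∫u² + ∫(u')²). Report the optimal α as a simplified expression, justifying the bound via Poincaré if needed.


α = 1

Coercivity of a(·,·) on H^1_0(-1, 3) means a(u, u) ≥ α ||u||_{H^1}² for every u ∈ H^1_0.
The interval has length L = 4, and Poincaré/coercivity depend only on L. Here a(u, u) = ∫(u')² + (6)·∫u².
Here c = 6 ≥ 1, so a(u,u) = ∫(u')² + c∫u² ≥ ∫(u')² + ∫u² = ||u||_{H^1}², i.e. α = 1 works. No larger α is possible: a(u,u) ≥ α||u||_{H^1}² means (1−α)∫(u')² ≥ (α−c)∫u², and for the modes u_n = sin(nπ(x−x₀)/L) (x₀ the left endpoint) one has ∫u_n²/∫(u_n')² = (L/(nπ))² → 0, so a(u_n,u_n)/||u_n||_{H^1}² → 1. Hence the optimal constant is α = 1.
Therefore α = 1.


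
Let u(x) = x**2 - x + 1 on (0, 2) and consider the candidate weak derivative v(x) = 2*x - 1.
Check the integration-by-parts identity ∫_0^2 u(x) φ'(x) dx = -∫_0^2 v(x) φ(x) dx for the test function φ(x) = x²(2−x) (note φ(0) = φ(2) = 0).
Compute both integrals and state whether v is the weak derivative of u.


LHS = -28/15, RHS = -28/15. Yes, v = u' weakly.

u(x) = x**2 - x + 1, classical derivative u'(x) = 2*x - 1.
φ(x) = x²(2−x), so φ'(x) = x*(4 - 3*x).
Note φ(0) = φ(2) = 0, so the boundary term u·φ vanishes.
LHS = ∫_0^2 u(x) φ'(x) dx = ∫_0^2 (-3*x^4 + 7*x^3 - 7*x^2 + 4*x) dx. Term by term:
  ∫_0^2 -3*x^4 dx = -96/5;  ∫_0^2 7*x^3 dx = 28;  ∫_0^2 -7*x^2 dx = -56/3;
  ∫_0^2 4*x dx = 8.
Sum: -96/5 + 28 − 56/3 + 8 = -28/15.
So LHS = -28/15.
∫_0^2 v(x) φ(x) dx = ∫_0^2 (-2*x^4 + 5*x^3 - 2*x^2) dx. Term by term:
  ∫_0^2 -2*x^4 dx = -64/5;  ∫_0^2 5*x^3 dx = 20;  ∫_0^2 -2*x^2 dx = -16/3.
Sum: -64/5 + 20 − 16/3 = 28/15.
So RHS = -∫_0^2 v(x) φ(x) dx = -28/15.
LHS = RHS, so the identity holds for this test φ.
Moreover u is smooth here and v(x) = u'(x) = 2*x - 1 pointwise, so the identity holds for every test function. Hence v is the weak derivative of u.


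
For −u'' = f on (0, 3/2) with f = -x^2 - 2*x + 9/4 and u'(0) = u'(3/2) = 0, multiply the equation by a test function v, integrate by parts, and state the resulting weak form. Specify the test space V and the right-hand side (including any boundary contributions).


V = H^1(0, 3/2) (no boundary constraint on v; u is determined up to an additive constant); weak form: ∫_0^3/2 u'v' dx = ∫_0^3/2 (-x^2 - 2*x + 9/4) v dx for all v ∈ V.

Multiply both sides by a test function v and integrate from 0 to 3/2:
  ∫_0^3/2 −u''(x) v(x) dx = ∫_0^3/2 f(x) v(x) dx.
Integrate the LHS by parts once:
  ∫_0^3/2 −u'' v dx = −[u'(x) v(x)]_0^3/2 + ∫_0^3/2 u'(x) v'(x) dx.
Thus ∫_0^3/2 u'(x) v'(x) dx = ∫_0^3/2 f(x) v(x) dx + [u'(x) v(x)]_0^3/2.
Choose V so that boundary terms are either known or forced to vanish.
u has homogeneous Neumann: u'(0) = u'(3/2) = 0. So [u' v]_0^3/2 = 0·v(3/2) − 0·v(0) = 0 for any v; take V = H^1(0, 3/2).
Weak formulation: find u (satisfying any essential BC) such that ∫_0^3/2 u'(x) v'(x) dx = ∫_0^3/2 f v dx for all v ∈ V (homogeneous Neumann, so boundary terms vanish).
Substituting f(x) = -x^2 - 2*x + 9/4, the right-hand side is ∫_0^3/2 (-x^2 - 2*x + 9/4) v dx.
Compatibility check (pure Neumann): taking v ≡ 1 ∈ V gives 0 = ∫_0^3/2 f dx + (0) − (0), i.e. ∫_0^3/2 f dx must equal u'(0) − u'(3/2) = 0. Indeed ∫_0^3/2 (-x^2 - 2*x + 9/4) dx = 0, so the data are compatible. The solution is then unique only up to an additive constant (fix it e.g. by requiring ∫_0^3/2 u dx = 0).


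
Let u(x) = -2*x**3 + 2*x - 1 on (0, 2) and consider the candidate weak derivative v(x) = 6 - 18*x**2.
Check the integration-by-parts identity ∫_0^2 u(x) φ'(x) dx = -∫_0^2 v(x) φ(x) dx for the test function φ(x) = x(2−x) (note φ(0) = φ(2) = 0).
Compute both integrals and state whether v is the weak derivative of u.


LHS = 104/15, RHS = 104/5. No, v is not the weak derivative of u.

u(x) = -2*x**3 + 2*x - 1, classical derivative u'(x) = 2 - 6*x**2.
φ(x) = x(2−x), so φ'(x) = 2 - 2*x.
Note φ(0) = φ(2) = 0, so the boundary term u·φ vanishes.
LHS = ∫_0^2 u(x) φ'(x) dx = ∫_0^2 (4*x^4 - 4*x^3 - 4*x^2 + 6*x - 2) dx. Term by term:
  ∫_0^2 4*x^4 dx = 128/5;  ∫_0^2 -4*x^3 dx = -16;  ∫_0^2 -4*x^2 dx = -32/3;
  ∫_0^2 6*x dx = 12;  ∫_0^2 -2 dx = -4.
Sum: 128/5 − 16 − 32/3 + 12 − 4 = 104/15.
So LHS = 104/15.
∫_0^2 v(x) φ(x) dx = ∫_0^2 (18*x^4 - 36*x^3 - 6*x^2 + 12*x) dx. Term by term:
  ∫_0^2 18*x^4 dx = 576/5;  ∫_0^2 -36*x^3 dx = -144;  ∫_0^2 -6*x^2 dx = -16;
  ∫_0^2 12*x dx = 24.
Sum: 576/5 − 144 − 16 + 24 = -104/5.
So RHS = -∫_0^2 v(x) φ(x) dx = 104/5.
LHS − RHS = -208/15 ≠ 0, so the identity fails.
(For a valid weak derivative the identity must hold for EVERY test function, in particular this one. The failure shows v is NOT the weak derivative of u.)
Correct weak derivative would be u'(x) = 2 - 6*x**2.


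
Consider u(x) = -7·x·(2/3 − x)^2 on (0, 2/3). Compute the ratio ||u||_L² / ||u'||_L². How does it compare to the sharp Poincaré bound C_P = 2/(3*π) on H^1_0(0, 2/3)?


||u||_L² / ||u'||_L² = sqrt(14)/21 < C_P = 2/(3*π).

u(x) = -7·x·(2/3 − x)^2, so u'(x) = -21*x^2 + 56*x/3 - 28/9.
u(x) = -7·x·(2/3 − x)^2 vanishes at x = 0 and x = 2/3, so u ∈ H^1_0(0, 2/3). Differentiate via the product rule and integrate the resulting polynomials term by term.
  ∫_0^2/3 u² dx = ∫_0^2/3 (49*x^6 - 392*x^5/3 + 392*x^4/3 - 1568*x^3/27 + 784*x^2/81) dx. Term by term:
    ∫_0^2/3 49*x^6 dx = 896/2187;  ∫_0^2/3 -392*x^5/3 dx = -12544/6561;  ∫_0^2/3 392*x^4/3 dx = 12544/3645;
    ∫_0^2/3 -1568*x^3/27 dx = -6272/2187;  ∫_0^2/3 784*x^2/81 dx = 6272/6561.
  Sum: 896/2187 − 12544/6561 + 12544/3645 − 6272/2187 + 6272/6561 = 896/32805.
  ∫_0^2/3 (u')² dx = ∫_0^2/3 (441*x^4 - 784*x^3 + 4312*x^2/9 - 3136*x/27 + 784/81) dx. Term by term:
    ∫_0^2/3 441*x^4 dx = 1568/135;  ∫_0^2/3 -784*x^3 dx = -3136/81;  ∫_0^2/3 4312*x^2/9 dx = 34496/729;
    ∫_0^2/3 -3136*x/27 dx = -6272/243;  ∫_0^2/3 784/81 dx = 1568/243.
  Sum: 1568/135 − 3136/81 + 34496/729 − 6272/243 + 1568/243 = 3136/3645.
∫_0^2/3 u² dx = 896/32805, so ||u||_L² = 8*sqrt(70)/405.
∫_0^2/3 (u')² dx = 3136/3645, so ||u'||_L² = 56*sqrt(5)/135.
Ratio ||u||_L² / ||u'||_L² = sqrt(14)/21.
Sharp Poincaré constant on H^1_0(0, 2/3) is C_P = L/π = 2/(3*π), achieved by sin(3*π/2·x).
A polynomial bump cannot attain the sharp Poincaré constant (only the first sine eigenfunction does), so the ratio is strictly less than C_P, consistent with ||u||_L² ≤ C_P ||u'||_L².


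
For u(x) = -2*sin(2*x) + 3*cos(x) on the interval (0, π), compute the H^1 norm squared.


||u||_{H^1(0,π)}^2 = -32 + 19*π

u'(x) = -3*sin(x) - 4*cos(2*x).
Expand u² and (u')² and integrate term by term on (0, π), using: for integers n ≥ 1, ∫_0^π sin²(nx) dx = ∫_0^π cos²(nx) dx = π/2; for n ≠ n', ∫_0^π sin(nx)sin(n'x) dx = ∫_0^π cos(nx)cos(n'x) dx = 0; and by product-to-sum, ∫_0^π sin(nx)cos(n'x) dx = ½∫_0^π [sin((n+n')x) + sin((n−n')x)] dx, which is 0 when n+n' is even and 2n/(n²−n'²) when n+n' is odd (it need not vanish on (0, π)).
  u² squared terms: (-2)²·∫sin(2x)² dx = 4·π/2 = 2*π;  (3)²·∫cos(x)² dx = 9·π/2 = 9*π/2.
  u² cross terms: 2·(-2)·(3)·∫sin(2x)·cos(x) dx = -12·(4/3) = -16.
  So ∫_0^π u² dx = 2*π + 9*π/2 − 16 = -16 + 13*π/2.
  (u')² squared terms: (-4)²·∫cos(2x)² dx = 16·π/2 = 8*π;  (-3)²·∫sin(x)² dx = 9·π/2 = 9*π/2.
  (u')² cross terms: 2·(-4)·(-3)·∫cos(2x)·sin(x) dx = 24·(-2/3) = -16.
  So ∫_0^π (u')² dx = 8*π + 9*π/2 − 16 = -16 + 25*π/2.
||u||_{H^1}^2 = (-16 + 13*π/2) + (-16 + 25*π/2) = -32 + 19*π.


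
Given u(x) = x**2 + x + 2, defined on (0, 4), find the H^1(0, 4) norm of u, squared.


||u||_{H^1}^2 = 3044/5

The H^1 norm (squared) on an interval (0, L) is
  ||u||_{H^1}^2 = ∫_0^L u(x)^2 dx + ∫_0^L u'(x)^2 dx.
Compute u'(x) = 2*x + 1.
Then u(x)^2 = x**4 + 2*x**3 + 5*x**2 + 4*x + 4 and u'(x)^2 = 4*x**2 + 4*x + 1.
Integrate each monomial from 0 to 4 using ∫_0^4 c·x^n dx = c·4^(n+1)/(n+1):
  ∫_0^4 u(x)^2 dx = ∫_0^4 (x^4 + 2*x^3 + 5*x^2 + 4*x + 4) dx. Term by term:
    ∫_0^4 x^4 dx = 1024/5;  ∫_0^4 2*x^3 dx = 128;  ∫_0^4 5*x^2 dx = 320/3;
    ∫_0^4 4*x dx = 32;  ∫_0^4 4 dx = 16.
  Sum: 1024/5 + 128 + 320/3 + 32 + 16 = 7312/15.
  ∫_0^4 u'(x)^2 dx = ∫_0^4 (4*x^2 + 4*x + 1) dx. Term by term:
    ∫_0^4 4*x^2 dx = 256/3;  ∫_0^4 4*x dx = 32;  ∫_0^4 1 dx = 4.
  Sum: 256/3 + 32 + 4 = 364/3.
Adding: ||u||_{H^1}^2 = 7312/15 + 364/3 = 3044/5.


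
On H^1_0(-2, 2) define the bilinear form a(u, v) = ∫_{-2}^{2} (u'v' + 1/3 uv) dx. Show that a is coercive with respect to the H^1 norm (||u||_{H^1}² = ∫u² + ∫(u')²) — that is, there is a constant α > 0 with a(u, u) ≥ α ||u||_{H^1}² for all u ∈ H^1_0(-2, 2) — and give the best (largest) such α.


α = (16/3 + π^2)/(π^2 + 16)

Coercivity of a(·,·) on H^1_0(-2, 2) means a(u, u) ≥ α ||u||_{H^1}² for every u ∈ H^1_0.
The interval has length L = 4, and Poincaré/coercivity depend only on L. Here a(u, u) = ∫(u')² + (1/3)·∫u².
Here 0 < c = 1/3 < 1. The condition a(u,u) ≥ α||u||_{H^1}² reads (1−α)∫(u')² ≥ (α−c)∫u². Any admissible α is ≤ 1 (rapidly oscillating u have ∫u²/∫(u')² → 0), and α = 1 would force 0 ≥ (1−c)∫u², impossible since c < 1; so 1−α > 0. By the sharp Poincaré inequality on H^1_0 of an interval of length L, ∫(u')² ≥ (π/L)²∫u² with equality for the first sine mode sin(π(x−x₀)/L) (x₀ the left endpoint), so the inequality holds for all u iff (1−α)(π/L)² ≥ α − c, i.e. α ≤ ((π/L)² + c)/((π/L)² + 1) = (1 + c(L/π)²)/(1 + (L/π)²). With (π/L)² = π^2/16 and c = 1/3, the largest admissible constant is α = ((π/L)² + c)/((π/L)² + 1).
Simplifying, α = (16/3 + π^2)/(π^2 + 16).


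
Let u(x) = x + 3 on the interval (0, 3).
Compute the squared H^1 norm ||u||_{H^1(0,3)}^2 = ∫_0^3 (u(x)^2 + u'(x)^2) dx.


||u||_{H^1}^2 = 66

The H^1 norm (squared) on an interval (0, L) is
  ||u||_{H^1}^2 = ∫_0^L u(x)^2 dx + ∫_0^L u'(x)^2 dx.
Compute u'(x) = 1.
Then u(x)^2 = x**2 + 6*x + 9 and u'(x)^2 = 1.
Integrate each monomial from 0 to 3 using ∫_0^3 c·x^n dx = c·3^(n+1)/(n+1):
  ∫_0^3 u(x)^2 dx = ∫_0^3 (x^2 + 6*x + 9) dx. Term by term:
    ∫_0^3 x^2 dx = 9;  ∫_0^3 6*x dx = 27;  ∫_0^3 9 dx = 27.
  Sum: 9 + 27 + 27 = 63.
  ∫_0^3 u'(x)^2 dx = ∫_0^3 (1) dx. Term by term:
    ∫_0^3 1 dx = 3.
Adding: ||u||_{H^1}^2 = 63 + 3 = 66.


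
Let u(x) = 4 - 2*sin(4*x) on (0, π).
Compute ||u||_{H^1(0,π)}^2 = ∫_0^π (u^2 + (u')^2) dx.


||u||_{H^1(0,π)}^2 = 50*π

u'(x) = -8*cos(4*x).
Expand u² and (u')² and integrate term by term on (0, π), using: for integers n ≥ 1, ∫_0^π sin²(nx) dx = ∫_0^π cos²(nx) dx = π/2; for n ≠ n', ∫_0^π sin(nx)sin(n'x) dx = ∫_0^π cos(nx)cos(n'x) dx = 0; and by product-to-sum, ∫_0^π sin(nx)cos(n'x) dx = ½∫_0^π [sin((n+n')x) + sin((n−n')x)] dx, which is 0 when n+n' is even and 2n/(n²−n'²) when n+n' is odd (it need not vanish on (0, π)). For the constant mode: ∫_0^π 1 dx = π, ∫_0^π cos(nx) dx = 0, ∫_0^π sin(nx) dx = (1−(−1)^n)/n.
  u² squared terms: (4)²·∫1 dx = 16·π = 16*π;  (-2)²·∫sin(4x)² dx = 4·π/2 = 2*π.
  u² cross terms: 2·(4)·(-2)·∫1·sin(4x) dx = -16·(0) = 0.
  So ∫_0^π u² dx = 16*π + 2*π + 0 = 18*π.
  (u')² squared terms: (-8)²·∫cos(4x)² dx = 64·π/2 = 32*π.
  So ∫_0^π (u')² dx = 32*π.
||u||_{H^1}^2 = (18*π) + (32*π) = 50*π.


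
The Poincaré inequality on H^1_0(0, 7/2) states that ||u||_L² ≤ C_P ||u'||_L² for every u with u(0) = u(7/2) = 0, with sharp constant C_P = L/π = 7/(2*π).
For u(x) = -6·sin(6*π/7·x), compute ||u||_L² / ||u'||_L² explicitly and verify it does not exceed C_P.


||u||_L² / ||u'||_L² = 7/(6*π) < C_P = 7/(2*π).

u(x) = -6·sin(6*π/7·x), so u'(x) = -36*π*cos(6*π*x/7)/7.
Writing u(x) = A·sin(kπx/L) with A = -6 and k = 3, use ∫_0^L sin²(kπx/L) dx = L/2 and ∫_0^L cos²(kπx/L) dx = L/2.
u² = 36·sin²(6*π/7·x) and (u')² = 1296*π^2/49·cos²(6*π/7·x), and each of sin², cos² integrates to L/2 = 7/4 over (0, 7/2).
∫_0^7/2 u² dx = 63, so ||u||_L² = 3*sqrt(7).
∫_0^7/2 (u')² dx = 324*π^2/7, so ||u'||_L² = 18*sqrt(7)*π/7.
Ratio ||u||_L² / ||u'||_L² = 7/(6*π).
Sharp Poincaré constant on H^1_0(0, 7/2) is C_P = L/π = 7/(2*π), achieved by sin(2*π/7·x).
This is the k = 3 harmonic; the ratio L/(kπ) is strictly less than C_P = L/π, consistent with the sharp inequality ||u||_L² ≤ C_P ||u'||_L².


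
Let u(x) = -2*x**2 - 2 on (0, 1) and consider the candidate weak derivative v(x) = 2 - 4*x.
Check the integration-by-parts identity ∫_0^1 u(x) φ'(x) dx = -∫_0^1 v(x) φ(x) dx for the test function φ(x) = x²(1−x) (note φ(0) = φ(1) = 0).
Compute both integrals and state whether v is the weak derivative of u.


LHS = 1/5, RHS = 1/30. No, v is not the weak derivative of u.

u(x) = -2*x**2 - 2, classical derivative u'(x) = -4*x.
φ(x) = x²(1−x), so φ'(x) = x*(2 - 3*x).
Note φ(0) = φ(1) = 0, so the boundary term u·φ vanishes.
LHS = ∫_0^1 u(x) φ'(x) dx = ∫_0^1 (6*x^4 - 4*x^3 + 6*x^2 - 4*x) dx. Term by term:
  ∫_0^1 6*x^4 dx = 6/5;  ∫_0^1 -4*x^3 dx = -1;  ∫_0^1 6*x^2 dx = 2;
  ∫_0^1 -4*x dx = -2.
Sum: 6/5 − 1 + 2 − 2 = 1/5.
So LHS = 1/5.
∫_0^1 v(x) φ(x) dx = ∫_0^1 (4*x^4 - 6*x^3 + 2*x^2) dx. Term by term:
  ∫_0^1 4*x^4 dx = 4/5;  ∫_0^1 -6*x^3 dx = -3/2;  ∫_0^1 2*x^2 dx = 2/3.
Sum: 4/5 − 3/2 + 2/3 = -1/30.
So RHS = -∫_0^1 v(x) φ(x) dx = 1/30.
LHS − RHS = 1/6 ≠ 0, so the identity fails.
(For a valid weak derivative the identity must hold for EVERY test function, in particular this one. The failure shows v is NOT the weak derivative of u.)
Correct weak derivative would be u'(x) = -4*x.


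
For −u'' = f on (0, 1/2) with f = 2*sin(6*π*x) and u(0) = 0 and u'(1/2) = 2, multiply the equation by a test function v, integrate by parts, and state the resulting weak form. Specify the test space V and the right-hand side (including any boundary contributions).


V = {v ∈ H^1(0, 1/2) : v(0) = 0} (test functions vanish at x = 0 where u is specified); weak form: ∫_0^1/2 u'v' dx = ∫_0^1/2 (2*sin(6*π*x)) v dx + 2·v(1/2) for all v ∈ V.

Multiply both sides by a test function v and integrate from 0 to 1/2:
  ∫_0^1/2 −u''(x) v(x) dx = ∫_0^1/2 f(x) v(x) dx.
Integrate the LHS by parts once:
  ∫_0^1/2 −u'' v dx = −[u'(x) v(x)]_0^1/2 + ∫_0^1/2 u'(x) v'(x) dx.
Thus ∫_0^1/2 u'(x) v'(x) dx = ∫_0^1/2 f(x) v(x) dx + [u'(x) v(x)]_0^1/2.
Choose V so that boundary terms are either known or forced to vanish.
Mixed BC: u(0) = 0 (Dirichlet) and u'(1/2) = 2 (Neumann). Define V = {v ∈ H^1(0, 1/2) : v(0) = 0}. Then [u' v]_0^1/2 = u'(1/2)·v(1/2) − u'(0)·0 = 2·v(1/2).
Weak formulation: find u (satisfying any essential BC) such that ∫_0^1/2 u'(x) v'(x) dx = ∫_0^1/2 f v dx + 2·v(1/2) for all v ∈ V (Dirichlet at 0 absorbed into V; Neumann datum at x = 1/2 contributes the boundary term).
Substituting f(x) = 2*sin(6*π*x), the right-hand side is ∫_0^1/2 (2*sin(6*π*x)) v dx + 2·v(1/2).


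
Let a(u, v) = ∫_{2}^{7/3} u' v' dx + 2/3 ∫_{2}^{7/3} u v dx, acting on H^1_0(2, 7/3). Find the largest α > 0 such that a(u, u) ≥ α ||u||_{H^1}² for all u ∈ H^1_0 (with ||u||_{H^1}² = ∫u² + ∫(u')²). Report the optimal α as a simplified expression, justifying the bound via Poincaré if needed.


α = (2 + 27*π^2)/(3*(1 + 9*π^2))

Coercivity of a(·,·) on H^1_0(2, 7/3) means a(u, u) ≥ α ||u||_{H^1}² for every u ∈ H^1_0.
The interval has length L = 1/3, and Poincaré/coercivity depend only on L. Here a(u, u) = ∫(u')² + (2/3)·∫u².
Here 0 < c = 2/3 < 1. The condition a(u,u) ≥ α||u||_{H^1}² reads (1−α)∫(u')² ≥ (α−c)∫u². Any admissible α is ≤ 1 (rapidly oscillating u have ∫u²/∫(u')² → 0), and α = 1 would force 0 ≥ (1−c)∫u², impossible since c < 1; so 1−α > 0. By the sharp Poincaré inequality on H^1_0 of an interval of length L, ∫(u')² ≥ (π/L)²∫u² with equality for the first sine mode sin(π(x−x₀)/L) (x₀ the left endpoint), so the inequality holds for all u iff (1−α)(π/L)² ≥ α − c, i.e. α ≤ ((π/L)² + c)/((π/L)² + 1) = (1 + c(L/π)²)/(1 + (L/π)²). With (π/L)² = 9*π^2 and c = 2/3, the largest admissible constant is α = ((π/L)² + c)/((π/L)² + 1).
Simplifying, α = (2 + 27*π^2)/(3*(1 + 9*π^2)).


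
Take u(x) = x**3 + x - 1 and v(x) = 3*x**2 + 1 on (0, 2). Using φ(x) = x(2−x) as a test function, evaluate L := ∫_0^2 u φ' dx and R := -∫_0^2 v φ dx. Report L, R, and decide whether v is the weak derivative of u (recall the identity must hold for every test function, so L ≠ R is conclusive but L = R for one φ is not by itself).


LHS = -92/15, RHS = -92/15. Yes, v = u' weakly.

u(x) = x**3 + x - 1, classical derivative u'(x) = 3*x**2 + 1.
φ(x) = x(2−x), so φ'(x) = 2 - 2*x.
Note φ(0) = φ(2) = 0, so the boundary term u·φ vanishes.
LHS = ∫_0^2 u(x) φ'(x) dx = ∫_0^2 (-2*x^4 + 2*x^3 - 2*x^2 + 4*x - 2) dx. Term by term:
  ∫_0^2 -2*x^4 dx = -64/5;  ∫_0^2 2*x^3 dx = 8;  ∫_0^2 -2*x^2 dx = -16/3;
  ∫_0^2 4*x dx = 8;  ∫_0^2 -2 dx = -4.
Sum: -64/5 + 8 − 16/3 + 8 − 4 = -92/15.
So LHS = -92/15.
∫_0^2 v(x) φ(x) dx = ∫_0^2 (-3*x^4 + 6*x^3 - x^2 + 2*x) dx. Term by term:
  ∫_0^2 -3*x^4 dx = -96/5;  ∫_0^2 6*x^3 dx = 24;  ∫_0^2 -x^2 dx = -8/3;
  ∫_0^2 2*x dx = 4.
Sum: -96/5 + 24 − 8/3 + 4 = 92/15.
So RHS = -∫_0^2 v(x) φ(x) dx = -92/15.
LHS = RHS, so the identity holds for this test φ.
Moreover u is smooth here and v(x) = u'(x) = 3*x**2 + 1 pointwise, so the identity holds for every test function. Hence v is the weak derivative of u.


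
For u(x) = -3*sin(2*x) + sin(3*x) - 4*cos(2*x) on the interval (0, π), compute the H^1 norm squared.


||u||_{H^1(0,π)}^2 = -48 + 135*π/2

u'(x) = 8*sin(2*x) - 6*cos(2*x) + 3*cos(3*x).
Expand u² and (u')² and integrate term by term on (0, π), using: for integers n ≥ 1, ∫_0^π sin²(nx) dx = ∫_0^π cos²(nx) dx = π/2; for n ≠ n', ∫_0^π sin(nx)sin(n'x) dx = ∫_0^π cos(nx)cos(n'x) dx = 0; and by product-to-sum, ∫_0^π sin(nx)cos(n'x) dx = ½∫_0^π [sin((n+n')x) + sin((n−n')x)] dx, which is 0 when n+n' is even and 2n/(n²−n'²) when n+n' is odd (it need not vanish on (0, π)).
  u² squared terms: (-4)²·∫cos(2x)² dx = 16·π/2 = 8*π;  (-3)²·∫sin(2x)² dx = 9·π/2 = 9*π/2;  (1)²·∫sin(3x)² dx = 1·π/2 = π/2.
  u² cross terms: 2·(-4)·(-3)·∫cos(2x)·sin(2x) dx = 24·(0) = 0;  2·(-4)·(1)·∫cos(2x)·sin(3x) dx = -8·(6/5) = -48/5;  2·(-3)·(1)·∫sin(2x)·sin(3x) dx = -6·(0) = 0.
  So ∫_0^π u² dx = 8*π + 9*π/2 + π/2 + 0 − 48/5 + 0 = -48/5 + 13*π.
  (u')² squared terms: (-6)²·∫cos(2x)² dx = 36·π/2 = 18*π;  (3)²·∫cos(3x)² dx = 9·π/2 = 9*π/2;  (8)²·∫sin(2x)² dx = 64·π/2 = 32*π.
  (u')² cross terms: 2·(-6)·(3)·∫cos(2x)·cos(3x) dx = -36·(0) = 0;  2·(-6)·(8)·∫cos(2x)·sin(2x) dx = -96·(0) = 0;  2·(3)·(8)·∫cos(3x)·sin(2x) dx = 48·(-4/5) = -192/5.
  So ∫_0^π (u')² dx = 18*π + 9*π/2 + 32*π + 0 + 0 − 192/5 = -192/5 + 109*π/2.
||u||_{H^1}^2 = (-48/5 + 13*π) + (-192/5 + 109*π/2) = -48 + 135*π/2.


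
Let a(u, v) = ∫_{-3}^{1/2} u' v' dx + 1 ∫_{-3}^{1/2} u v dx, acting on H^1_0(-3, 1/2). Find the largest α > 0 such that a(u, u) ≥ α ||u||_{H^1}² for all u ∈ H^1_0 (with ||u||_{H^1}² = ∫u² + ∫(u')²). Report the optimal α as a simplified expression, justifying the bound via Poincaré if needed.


α = 1

Coercivity of a(·,·) on H^1_0(-3, 1/2) means a(u, u) ≥ α ||u||_{H^1}² for every u ∈ H^1_0.
The interval has length L = 7/2, and Poincaré/coercivity depend only on L. Here a(u, u) = ∫(u')² + (1)·∫u².
Here c = 1 ≥ 1, so a(u,u) = ∫(u')² + c∫u² ≥ ∫(u')² + ∫u² = ||u||_{H^1}², i.e. α = 1 works. No larger α is possible: a(u,u) ≥ α||u||_{H^1}² means (1−α)∫(u')² ≥ (α−c)∫u², and for the modes u_n = sin(nπ(x−x₀)/L) (x₀ the left endpoint) one has ∫u_n²/∫(u_n')² = (L/(nπ))² → 0, so a(u_n,u_n)/||u_n||_{H^1}² → 1. Hence the optimal constant is α = 1.
Therefore α = 1.


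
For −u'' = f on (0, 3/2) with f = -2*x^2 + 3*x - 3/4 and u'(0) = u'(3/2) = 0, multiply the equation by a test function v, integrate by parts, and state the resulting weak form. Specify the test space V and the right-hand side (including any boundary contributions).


V = H^1(0, 3/2) (no boundary constraint on v; u is determined up to an additive constant); weak form: ∫_0^3/2 u'v' dx = ∫_0^3/2 (-2*x^2 + 3*x - 3/4) v dx for all v ∈ V.

Multiply both sides by a test function v and integrate from 0 to 3/2:
  ∫_0^3/2 −u''(x) v(x) dx = ∫_0^3/2 f(x) v(x) dx.
Integrate the LHS by parts once:
  ∫_0^3/2 −u'' v dx = −[u'(x) v(x)]_0^3/2 + ∫_0^3/2 u'(x) v'(x) dx.
Thus ∫_0^3/2 u'(x) v'(x) dx = ∫_0^3/2 f(x) v(x) dx + [u'(x) v(x)]_0^3/2.
Choose V so that boundary terms are either known or forced to vanish.
u has homogeneous Neumann: u'(0) = u'(3/2) = 0. So [u' v]_0^3/2 = 0·v(3/2) − 0·v(0) = 0 for any v; take V = H^1(0, 3/2).
Weak formulation: find u (satisfying any essential BC) such that ∫_0^3/2 u'(x) v'(x) dx = ∫_0^3/2 f v dx for all v ∈ V (homogeneous Neumann, so boundary terms vanish).
Substituting f(x) = -2*x^2 + 3*x - 3/4, the right-hand side is ∫_0^3/2 (-2*x^2 + 3*x - 3/4) v dx.
Compatibility check (pure Neumann): taking v ≡ 1 ∈ V gives 0 = ∫_0^3/2 f dx + (0) − (0), i.e. ∫_0^3/2 f dx must equal u'(0) − u'(3/2) = 0. Indeed ∫_0^3/2 (-2*x^2 + 3*x - 3/4) dx = 0, so the data are compatible. The solution is then unique only up to an additive constant (fix it e.g. by requiring ∫_0^3/2 u dx = 0).


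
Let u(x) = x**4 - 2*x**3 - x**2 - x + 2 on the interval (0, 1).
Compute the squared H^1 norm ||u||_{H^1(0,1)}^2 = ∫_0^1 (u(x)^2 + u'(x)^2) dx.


||u||_{H^1}^2 = 3827/315

The H^1 norm (squared) on an interval (0, L) is
  ||u||_{H^1}^2 = ∫_0^L u(x)^2 dx + ∫_0^L u'(x)^2 dx.
Compute u'(x) = 4*x**3 - 6*x**2 - 2*x - 1.
Then u(x)^2 = x**8 - 4*x**7 + 2*x**6 + 2*x**5 + 9*x**4 - 6*x**3 - 3*x**2 - 4*x + 4 and u'(x)^2 = 16*x**6 - 48*x**5 + 20*x**4 + 16*x**3 + 16*x**2 + 4*x + 1.
Integrate each monomial from 0 to 1 using ∫_0^1 c·x^n dx = c·1^(n+1)/(n+1):
  ∫_0^1 u(x)^2 dx = ∫_0^1 (x^8 - 4*x^7 + 2*x^6 + 2*x^5 + 9*x^4 - 6*x^3 - 3*x^2 - 4*x + 4) dx. Term by term:
    ∫_0^1 x^8 dx = 1/9;  ∫_0^1 -4*x^7 dx = -1/2;  ∫_0^1 2*x^6 dx = 2/7;
    ∫_0^1 2*x^5 dx = 1/3;  ∫_0^1 9*x^4 dx = 9/5;  ∫_0^1 -6*x^3 dx = -3/2;
    ∫_0^1 -3*x^2 dx = -1;  ∫_0^1 -4*x dx = -2;  ∫_0^1 4 dx = 4.
  Sum: 1/9 − 1/2 + 2/7 + 1/3 + 9/5 − 3/2 − 1 − 2 + 4 = 482/315.
  ∫_0^1 u'(x)^2 dx = ∫_0^1 (16*x^6 - 48*x^5 + 20*x^4 + 16*x^3 + 16*x^2 + 4*x + 1) dx. Term by term:
    ∫_0^1 16*x^6 dx = 16/7;  ∫_0^1 -48*x^5 dx = -8;  ∫_0^1 20*x^4 dx = 4;
    ∫_0^1 16*x^3 dx = 4;  ∫_0^1 16*x^2 dx = 16/3;  ∫_0^1 4*x dx = 2;
    ∫_0^1 1 dx = 1.
  Sum: 16/7 − 8 + 4 + 4 + 16/3 + 2 + 1 = 223/21.
Adding: ||u||_{H^1}^2 = 482/315 + 223/21 = 3827/315.


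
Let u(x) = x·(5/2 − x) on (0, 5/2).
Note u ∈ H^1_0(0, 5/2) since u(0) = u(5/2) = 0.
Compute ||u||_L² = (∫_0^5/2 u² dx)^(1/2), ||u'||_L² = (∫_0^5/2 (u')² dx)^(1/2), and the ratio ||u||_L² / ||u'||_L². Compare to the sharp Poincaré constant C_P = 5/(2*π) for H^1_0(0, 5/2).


||u||_L² / ||u'||_L² = sqrt(10)/4 < C_P = 5/(2*π).

u(x) = x·(5/2 − x), so u'(x) = 5/2 - 2*x.
u(x) = x·(5/2 − x) vanishes at x = 0 and x = 5/2, so u ∈ H^1_0(0, 5/2). Differentiate via the product rule and integrate the resulting polynomials term by term.
  ∫_0^5/2 u² dx = ∫_0^5/2 (x^4 - 5*x^3 + 25*x^2/4) dx. Term by term:
    ∫_0^5/2 x^4 dx = 625/32;  ∫_0^5/2 -5*x^3 dx = -3125/64;  ∫_0^5/2 25*x^2/4 dx = 3125/96.
  Sum: 625/32 − 3125/64 + 3125/96 = 625/192.
  ∫_0^5/2 (u')² dx = ∫_0^5/2 (4*x^2 - 10*x + 25/4) dx. Term by term:
    ∫_0^5/2 4*x^2 dx = 125/6;  ∫_0^5/2 -10*x dx = -125/4;  ∫_0^5/2 25/4 dx = 125/8.
  Sum: 125/6 − 125/4 + 125/8 = 125/24.
∫_0^5/2 u² dx = 625/192, so ||u||_L² = 25*sqrt(3)/24.
∫_0^5/2 (u')² dx = 125/24, so ||u'||_L² = 5*sqrt(30)/12.
Ratio ||u||_L² / ||u'||_L² = sqrt(10)/4.
Sharp Poincaré constant on H^1_0(0, 5/2) is C_P = L/π = 5/(2*π), achieved by sin(2*π/5·x).
A polynomial bump cannot attain the sharp Poincaré constant (only the first sine eigenfunction does), so the ratio is strictly less than C_P, consistent with ||u||_L² ≤ C_P ||u'||_L².


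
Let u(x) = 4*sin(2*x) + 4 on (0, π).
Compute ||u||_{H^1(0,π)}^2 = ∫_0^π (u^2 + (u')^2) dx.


||u||_{H^1(0,π)}^2 = 56*π

u'(x) = 8*cos(2*x).
Expand u² and (u')² and integrate term by term on (0, π), using: for integers n ≥ 1, ∫_0^π sin²(nx) dx = ∫_0^π cos²(nx) dx = π/2; for n ≠ n', ∫_0^π sin(nx)sin(n'x) dx = ∫_0^π cos(nx)cos(n'x) dx = 0; and by product-to-sum, ∫_0^π sin(nx)cos(n'x) dx = ½∫_0^π [sin((n+n')x) + sin((n−n')x)] dx, which is 0 when n+n' is even and 2n/(n²−n'²) when n+n' is odd (it need not vanish on (0, π)). For the constant mode: ∫_0^π 1 dx = π, ∫_0^π cos(nx) dx = 0, ∫_0^π sin(nx) dx = (1−(−1)^n)/n.
  u² squared terms: (4)²·∫1 dx = 16·π = 16*π;  (4)²·∫sin(2x)² dx = 16·π/2 = 8*π.
  u² cross terms: 2·(4)·(4)·∫1·sin(2x) dx = 32·(0) = 0.
  So ∫_0^π u² dx = 16*π + 8*π + 0 = 24*π.
  (u')² squared terms: (8)²·∫cos(2x)² dx = 64·π/2 = 32*π.
  So ∫_0^π (u')² dx = 32*π.
||u||_{H^1}^2 = (24*π) + (32*π) = 56*π.


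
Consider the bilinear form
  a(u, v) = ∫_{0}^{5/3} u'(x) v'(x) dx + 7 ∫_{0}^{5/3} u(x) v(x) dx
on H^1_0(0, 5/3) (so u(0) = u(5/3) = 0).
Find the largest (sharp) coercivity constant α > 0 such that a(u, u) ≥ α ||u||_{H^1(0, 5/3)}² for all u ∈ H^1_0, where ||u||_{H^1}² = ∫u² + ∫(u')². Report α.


α = 1

Coercivity of a(·,·) on H^1_0(0, 5/3) means a(u, u) ≥ α ||u||_{H^1}² for every u ∈ H^1_0.
The interval has length L = 5/3, and Poincaré/coercivity depend only on L. Here a(u, u) = ∫(u')² + (7)·∫u².
Here c = 7 ≥ 1, so a(u,u) = ∫(u')² + c∫u² ≥ ∫(u')² + ∫u² = ||u||_{H^1}², i.e. α = 1 works. No larger α is possible: a(u,u) ≥ α||u||_{H^1}² means (1−α)∫(u')² ≥ (α−c)∫u², and for the modes u_n = sin(nπ(x−x₀)/L) (x₀ the left endpoint) one has ∫u_n²/∫(u_n')² = (L/(nπ))² → 0, so a(u_n,u_n)/||u_n||_{H^1}² → 1. Hence the optimal constant is α = 1.
Therefore α = 1.


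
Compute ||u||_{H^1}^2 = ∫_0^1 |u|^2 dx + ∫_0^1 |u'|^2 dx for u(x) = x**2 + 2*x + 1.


||u||_{H^1}^2 = 233/15

The H^1 norm (squared) on an interval (0, L) is
  ||u||_{H^1}^2 = ∫_0^L u(x)^2 dx + ∫_0^L u'(x)^2 dx.
Compute u'(x) = 2*x + 2.
Then u(x)^2 = x**4 + 4*x**3 + 6*x**2 + 4*x + 1 and u'(x)^2 = 4*x**2 + 8*x + 4.
Integrate each monomial from 0 to 1 using ∫_0^1 c·x^n dx = c·1^(n+1)/(n+1):
  ∫_0^1 u(x)^2 dx = ∫_0^1 (x^4 + 4*x^3 + 6*x^2 + 4*x + 1) dx. Term by term:
    ∫_0^1 x^4 dx = 1/5;  ∫_0^1 4*x^3 dx = 1;  ∫_0^1 6*x^2 dx = 2;
    ∫_0^1 4*x dx = 2;  ∫_0^1 1 dx = 1.
  Sum: 1/5 + 1 + 2 + 2 + 1 = 31/5.
  ∫_0^1 u'(x)^2 dx = ∫_0^1 (4*x^2 + 8*x + 4) dx. Term by term:
    ∫_0^1 4*x^2 dx = 4/3;  ∫_0^1 8*x dx = 4;  ∫_0^1 4 dx = 4.
  Sum: 4/3 + 4 + 4 = 28/3.
Adding: ||u||_{H^1}^2 = 31/5 + 28/3 = 233/15.


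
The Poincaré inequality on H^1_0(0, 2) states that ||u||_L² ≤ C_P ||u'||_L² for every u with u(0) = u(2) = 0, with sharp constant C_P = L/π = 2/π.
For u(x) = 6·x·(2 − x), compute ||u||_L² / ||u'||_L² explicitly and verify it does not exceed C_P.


||u||_L² / ||u'||_L² = sqrt(10)/5 < C_P = 2/π.

u(x) = 6·x·(2 − x), so u'(x) = 12 - 12*x.
u(x) = 6·x·(2 − x) vanishes at x = 0 and x = 2, so u ∈ H^1_0(0, 2). Differentiate via the product rule and integrate the resulting polynomials term by term.
  ∫_0^2 u² dx = ∫_0^2 (36*x^4 - 144*x^3 + 144*x^2) dx. Term by term:
    ∫_0^2 36*x^4 dx = 1152/5;  ∫_0^2 -144*x^3 dx = -576;  ∫_0^2 144*x^2 dx = 384.
  Sum: 1152/5 − 576 + 384 = 192/5.
  ∫_0^2 (u')² dx = ∫_0^2 (144*x^2 - 288*x + 144) dx. Term by term:
    ∫_0^2 144*x^2 dx = 384;  ∫_0^2 -288*x dx = -576;  ∫_0^2 144 dx = 288.
  Sum: 384 − 576 + 288 = 96.
∫_0^2 u² dx = 192/5, so ||u||_L² = 8*sqrt(15)/5.
∫_0^2 (u')² dx = 96, so ||u'||_L² = 4*sqrt(6).
Ratio ||u||_L² / ||u'||_L² = sqrt(10)/5.
Sharp Poincaré constant on H^1_0(0, 2) is C_P = L/π = 2/π, achieved by sin(π/2·x).
A polynomial bump cannot attain the sharp Poincaré constant (only the first sine eigenfunction does), so the ratio is strictly less than C_P, consistent with ||u||_L² ≤ C_P ||u'||_L².


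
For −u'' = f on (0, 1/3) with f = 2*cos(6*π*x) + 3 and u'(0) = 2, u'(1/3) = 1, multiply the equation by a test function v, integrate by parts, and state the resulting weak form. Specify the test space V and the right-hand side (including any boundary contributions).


V = H^1(0, 1/3) (v unrestricted at boundary; u is determined up to an additive constant); weak form: ∫_0^1/3 u'v' dx = ∫_0^1/3 (2*cos(6*π*x) + 3) v dx + v(1/3) − 2·v(0) for all v ∈ V.

Multiply both sides by a test function v and integrate from 0 to 1/3:
  ∫_0^1/3 −u''(x) v(x) dx = ∫_0^1/3 f(x) v(x) dx.
Integrate the LHS by parts once:
  ∫_0^1/3 −u'' v dx = −[u'(x) v(x)]_0^1/3 + ∫_0^1/3 u'(x) v'(x) dx.
Thus ∫_0^1/3 u'(x) v'(x) dx = ∫_0^1/3 f(x) v(x) dx + [u'(x) v(x)]_0^1/3.
Choose V so that boundary terms are either known or forced to vanish.
u has inhomogeneous Neumann u'(0) = 2, u'(1/3) = 1. [u' v]_0^1/3 = (1)·v(1/3) − (2)·v(0) = v(1/3) − 2·v(0). Take V = H^1(0, 1/3); boundary term becomes part of RHS.
Weak formulation: find u (satisfying any essential BC) such that ∫_0^1/3 u'(x) v'(x) dx = ∫_0^1/3 f v dx + v(1/3) − 2·v(0) for all v ∈ V (Neumann data are natural BCs: they enter the RHS as boundary terms).
Substituting f(x) = 2*cos(6*π*x) + 3, the right-hand side is ∫_0^1/3 (2*cos(6*π*x) + 3) v dx + v(1/3) − 2·v(0).
Compatibility check (pure Neumann): taking v ≡ 1 ∈ V gives 0 = ∫_0^1/3 f dx + (1) − (2), i.e. ∫_0^1/3 f dx must equal u'(0) − u'(1/3) = 1. Indeed ∫_0^1/3 (2*cos(6*π*x) + 3) dx = 1, so the data are compatible. The solution is then unique only up to an additive constant (fix it e.g. by requiring ∫_0^1/3 u dx = 0).


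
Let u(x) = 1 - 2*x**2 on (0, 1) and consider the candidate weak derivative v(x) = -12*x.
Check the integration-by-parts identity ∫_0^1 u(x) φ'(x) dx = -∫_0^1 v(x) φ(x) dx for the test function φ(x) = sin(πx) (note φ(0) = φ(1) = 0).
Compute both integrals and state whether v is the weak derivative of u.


LHS = 4/π, RHS = 12/π. No, v is not the weak derivative of u.

u(x) = 1 - 2*x**2, classical derivative u'(x) = -4*x.
φ(x) = sin(πx), so φ'(x) = π*cos(π*x).
Note φ(0) = φ(1) = 0, so the boundary term u·φ vanishes.
LHS = ∫_0^1 u(x) φ'(x) dx = ∫_0^1 (-2*π*x^2*cos(π*x) + π*cos(π*x)) dx. Term by term:
  ∫_0^1 π*cos(π*x) dx = 0;  ∫_0^1 -2*π*x^2*cos(π*x) dx = 4/π.
Sum: 0 + 4/π = 4/π.
So LHS = 4/π.
∫_0^1 v(x) φ(x) dx = ∫_0^1 (-12*x*sin(π*x)) dx. Term by term:
  ∫_0^1 -12*x*sin(π*x) dx = -12/π.
So RHS = -∫_0^1 v(x) φ(x) dx = 12/π.
LHS − RHS = -8/π ≠ 0, so the identity fails.
(For a valid weak derivative the identity must hold for EVERY test function, in particular this one. The failure shows v is NOT the weak derivative of u.)
Correct weak derivative would be u'(x) = -4*x.


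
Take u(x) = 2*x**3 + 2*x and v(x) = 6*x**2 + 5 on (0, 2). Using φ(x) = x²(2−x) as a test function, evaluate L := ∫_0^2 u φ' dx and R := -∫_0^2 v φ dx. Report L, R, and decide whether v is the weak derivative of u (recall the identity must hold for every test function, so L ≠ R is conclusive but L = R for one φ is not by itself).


LHS = -232/15, RHS = -292/15. No, v is not the weak derivative of u.

u(x) = 2*x**3 + 2*x, classical derivative u'(x) = 6*x**2 + 2.
φ(x) = x²(2−x), so φ'(x) = x*(4 - 3*x).
Note φ(0) = φ(2) = 0, so the boundary term u·φ vanishes.
LHS = ∫_0^2 u(x) φ'(x) dx = ∫_0^2 (-6*x^5 + 8*x^4 - 6*x^3 + 8*x^2) dx. Term by term:
  ∫_0^2 -6*x^5 dx = -64;  ∫_0^2 8*x^4 dx = 256/5;  ∫_0^2 -6*x^3 dx = -24;
  ∫_0^2 8*x^2 dx = 64/3.
Sum: -64 + 256/5 − 24 + 64/3 = -232/15.
So LHS = -232/15.
∫_0^2 v(x) φ(x) dx = ∫_0^2 (-6*x^5 + 12*x^4 - 5*x^3 + 10*x^2) dx. Term by term:
  ∫_0^2 -6*x^5 dx = -64;  ∫_0^2 12*x^4 dx = 384/5;  ∫_0^2 -5*x^3 dx = -20;
  ∫_0^2 10*x^2 dx = 80/3.
Sum: -64 + 384/5 − 20 + 80/3 = 292/15.
So RHS = -∫_0^2 v(x) φ(x) dx = -292/15.
LHS − RHS = 4 ≠ 0, so the identity fails.
(For a valid weak derivative the identity must hold for EVERY test function, in particular this one. The failure shows v is NOT the weak derivative of u.)
Correct weak derivative would be u'(x) = 6*x**2 + 2.


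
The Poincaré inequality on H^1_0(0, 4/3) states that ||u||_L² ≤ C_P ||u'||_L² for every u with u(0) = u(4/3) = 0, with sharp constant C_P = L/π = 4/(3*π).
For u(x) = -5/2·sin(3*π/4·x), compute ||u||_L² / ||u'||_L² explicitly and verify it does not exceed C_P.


||u||_L² / ||u'||_L² = 4/(3*π) = C_P.

u(x) = -5/2·sin(3*π/4·x), so u'(x) = -15*π*cos(3*π*x/4)/8.
Writing u(x) = A·sin(kπx/L) with A = -5/2 and k = 1, use ∫_0^L sin²(kπx/L) dx = L/2 and ∫_0^L cos²(kπx/L) dx = L/2.
u² = 25/4·sin²(3*π/4·x) and (u')² = 225*π^2/64·cos²(3*π/4·x), and each of sin², cos² integrates to L/2 = 2/3 over (0, 4/3).
∫_0^4/3 u² dx = 25/6, so ||u||_L² = 5*sqrt(6)/6.
∫_0^4/3 (u')² dx = 75*π^2/32, so ||u'||_L² = 5*sqrt(6)*π/8.
Ratio ||u||_L² / ||u'||_L² = 4/(3*π).
Sharp Poincaré constant on H^1_0(0, 4/3) is C_P = L/π = 4/(3*π), achieved by sin(3*π/4·x).
This is the k = 1 eigenfunction (up to amplitude), so the ratio equals the sharp Poincaré constant exactly.


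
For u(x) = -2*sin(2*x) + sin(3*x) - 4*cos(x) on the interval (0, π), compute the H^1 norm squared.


||u||_{H^1(0,π)}^2 = 128/3 + 31*π

u'(x) = 4*sin(x) - 4*cos(2*x) + 3*cos(3*x).
Expand u² and (u')² and integrate term by term on (0, π), using: for integers n ≥ 1, ∫_0^π sin²(nx) dx = ∫_0^π cos²(nx) dx = π/2; for n ≠ n', ∫_0^π sin(nx)sin(n'x) dx = ∫_0^π cos(nx)cos(n'x) dx = 0; and by product-to-sum, ∫_0^π sin(nx)cos(n'x) dx = ½∫_0^π [sin((n+n')x) + sin((n−n')x)] dx, which is 0 when n+n' is even and 2n/(n²−n'²) when n+n' is odd (it need not vanish on (0, π)).
  u² squared terms: (-4)²·∫cos(x)² dx = 16·π/2 = 8*π;  (-2)²·∫sin(2x)² dx = 4·π/2 = 2*π;  (1)²·∫sin(3x)² dx = 1·π/2 = π/2.
  u² cross terms: 2·(-4)·(-2)·∫cos(x)·sin(2x) dx = 16·(4/3) = 64/3;  2·(-4)·(1)·∫cos(x)·sin(3x) dx = -8·(0) = 0;  2·(-2)·(1)·∫sin(2x)·sin(3x) dx = -4·(0) = 0.
  So ∫_0^π u² dx = 8*π + 2*π + π/2 + 64/3 + 0 + 0 = 64/3 + 21*π/2.
  (u')² squared terms: (-4)²·∫cos(2x)² dx = 16·π/2 = 8*π;  (3)²·∫cos(3x)² dx = 9·π/2 = 9*π/2;  (4)²·∫sin(x)² dx = 16·π/2 = 8*π.
  (u')² cross terms: 2·(-4)·(3)·∫cos(2x)·cos(3x) dx = -24·(0) = 0;  2·(-4)·(4)·∫cos(2x)·sin(x) dx = -32·(-2/3) = 64/3;  2·(3)·(4)·∫cos(3x)·sin(x) dx = 24·(0) = 0.
  So ∫_0^π (u')² dx = 8*π + 9*π/2 + 8*π + 0 + 64/3 + 0 = 64/3 + 41*π/2.
||u||_{H^1}^2 = (64/3 + 21*π/2) + (64/3 + 41*π/2) = 128/3 + 31*π.


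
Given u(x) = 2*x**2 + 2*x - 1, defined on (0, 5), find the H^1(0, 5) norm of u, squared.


||u||_{H^1}^2 = 13775/3

The H^1 norm (squared) on an interval (0, L) is
  ||u||_{H^1}^2 = ∫_0^L u(x)^2 dx + ∫_0^L u'(x)^2 dx.
Compute u'(x) = 4*x + 2.
Then u(x)^2 = 4*x**4 + 8*x**3 - 4*x + 1 and u'(x)^2 = 16*x**2 + 16*x + 4.
Integrate each monomial from 0 to 5 using ∫_0^5 c·x^n dx = c·5^(n+1)/(n+1):
  ∫_0^5 u(x)^2 dx = ∫_0^5 (4*x^4 + 8*x^3 - 4*x + 1) dx. Term by term:
    ∫_0^5 4*x^4 dx = 2500;  ∫_0^5 8*x^3 dx = 1250;  ∫_0^5 -4*x dx = -50;
    ∫_0^5 1 dx = 5.
  Sum: 2500 + 1250 − 50 + 5 = 3705.
  ∫_0^5 u'(x)^2 dx = ∫_0^5 (16*x^2 + 16*x + 4) dx. Term by term:
    ∫_0^5 16*x^2 dx = 2000/3;  ∫_0^5 16*x dx = 200;  ∫_0^5 4 dx = 20.
  Sum: 2000/3 + 200 + 20 = 2660/3.
Adding: ||u||_{H^1}^2 = 3705 + 2660/3 = 13775/3.


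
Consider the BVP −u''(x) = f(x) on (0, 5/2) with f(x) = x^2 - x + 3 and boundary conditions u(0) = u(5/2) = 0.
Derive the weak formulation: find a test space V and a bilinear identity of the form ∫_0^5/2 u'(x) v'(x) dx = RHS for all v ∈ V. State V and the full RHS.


V = H^1_0(0, 5/2) (so v(0) = v(5/2) = 0); weak form: ∫_0^5/2 u'v' dx = ∫_0^5/2 (x^2 - x + 3) v dx for all v ∈ V.

Multiply both sides by a test function v and integrate from 0 to 5/2:
  ∫_0^5/2 −u''(x) v(x) dx = ∫_0^5/2 f(x) v(x) dx.
Integrate the LHS by parts once:
  ∫_0^5/2 −u'' v dx = −[u'(x) v(x)]_0^5/2 + ∫_0^5/2 u'(x) v'(x) dx.
Thus ∫_0^5/2 u'(x) v'(x) dx = ∫_0^5/2 f(x) v(x) dx + [u'(x) v(x)]_0^5/2.
Choose V so that boundary terms are either known or forced to vanish.
u is Dirichlet: u(0) = u(5/2) = 0. Let V = H^1_0(0, 5/2); then v(0) = v(5/2) = 0, and [u' v]_0^5/2 = 0.
Weak formulation: find u (satisfying any essential BC) such that ∫_0^5/2 u'(x) v'(x) dx = ∫_0^5/2 f v dx for all v ∈ V.
Substituting f(x) = x^2 - x + 3, the right-hand side is ∫_0^5/2 (x^2 - x + 3) v dx.


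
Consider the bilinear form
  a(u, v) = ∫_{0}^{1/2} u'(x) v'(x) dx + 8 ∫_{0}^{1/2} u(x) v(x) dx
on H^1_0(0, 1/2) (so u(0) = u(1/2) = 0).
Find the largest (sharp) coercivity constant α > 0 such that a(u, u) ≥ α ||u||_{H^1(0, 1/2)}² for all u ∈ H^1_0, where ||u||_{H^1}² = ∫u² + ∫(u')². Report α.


α = 1

Coercivity of a(·,·) on H^1_0(0, 1/2) means a(u, u) ≥ α ||u||_{H^1}² for every u ∈ H^1_0.
The interval has length L = 1/2, and Poincaré/coercivity depend only on L. Here a(u, u) = ∫(u')² + (8)·∫u².
Here c = 8 ≥ 1, so a(u,u) = ∫(u')² + c∫u² ≥ ∫(u')² + ∫u² = ||u||_{H^1}², i.e. α = 1 works. No larger α is possible: a(u,u) ≥ α||u||_{H^1}² means (1−α)∫(u')² ≥ (α−c)∫u², and for the modes u_n = sin(nπ(x−x₀)/L) (x₀ the left endpoint) one has ∫u_n²/∫(u_n')² = (L/(nπ))² → 0, so a(u_n,u_n)/||u_n||_{H^1}² → 1. Hence the optimal constant is α = 1.
Therefore α = 1.


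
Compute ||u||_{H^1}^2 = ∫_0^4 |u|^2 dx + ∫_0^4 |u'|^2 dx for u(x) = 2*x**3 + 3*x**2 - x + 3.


||u||_{H^1}^2 = 3334424/105

The H^1 norm (squared) on an interval (0, L) is
  ||u||_{H^1}^2 = ∫_0^L u(x)^2 dx + ∫_0^L u'(x)^2 dx.
Compute u'(x) = 6*x**2 + 6*x - 1.
Then u(x)^2 = 4*x**6 + 12*x**5 + 5*x**4 + 6*x**3 + 19*x**2 - 6*x + 9 and u'(x)^2 = 36*x**4 + 72*x**3 + 24*x**2 - 12*x + 1.
Integrate each monomial from 0 to 4 using ∫_0^4 c·x^n dx = c·4^(n+1)/(n+1):
  ∫_0^4 u(x)^2 dx = ∫_0^4 (4*x^6 + 12*x^5 + 5*x^4 + 6*x^3 + 19*x^2 - 6*x + 9) dx. Term by term:
    ∫_0^4 4*x^6 dx = 65536/7;  ∫_0^4 12*x^5 dx = 8192;  ∫_0^4 5*x^4 dx = 1024;
    ∫_0^4 6*x^3 dx = 384;  ∫_0^4 19*x^2 dx = 1216/3;  ∫_0^4 -6*x dx = -48;
    ∫_0^4 9 dx = 36.
  Sum: 65536/7 + 8192 + 1024 + 384 + 1216/3 − 48 + 36 = 406468/21.
  ∫_0^4 u'(x)^2 dx = ∫_0^4 (36*x^4 + 72*x^3 + 24*x^2 - 12*x + 1) dx. Term by term:
    ∫_0^4 36*x^4 dx = 36864/5;  ∫_0^4 72*x^3 dx = 4608;  ∫_0^4 24*x^2 dx = 512;
    ∫_0^4 -12*x dx = -96;  ∫_0^4 1 dx = 4.
  Sum: 36864/5 + 4608 + 512 − 96 + 4 = 62004/5.
Adding: ||u||_{H^1}^2 = 406468/21 + 62004/5 = 3334424/105.
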